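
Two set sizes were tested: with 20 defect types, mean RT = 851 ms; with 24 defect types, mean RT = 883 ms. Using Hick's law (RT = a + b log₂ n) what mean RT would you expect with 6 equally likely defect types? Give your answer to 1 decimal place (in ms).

Fit slope and intercept:
  b = (883 − 851) / (log₂ 24 − log₂ 20) = 32 / (4.5850 − 4.3219) = 121.657 ms/bit
  a = 851 − 121.657 × 4.3219 = 325.207 ms
Then RT(6) = 325.207 + 121.657 × log₂ 6 = 325.207 + 121.657 × 2.5850 ≈ 639.686 ms.

639.7 ms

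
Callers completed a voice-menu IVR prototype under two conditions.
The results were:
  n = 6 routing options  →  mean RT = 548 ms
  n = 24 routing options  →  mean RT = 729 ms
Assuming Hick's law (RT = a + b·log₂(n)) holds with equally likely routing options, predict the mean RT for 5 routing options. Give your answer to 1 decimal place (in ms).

Solve the two-equation system in a and b:
  b = (729 − 548) / (log₂ 24 − log₂ 6) = 181 / (4.5850 − 2.5850) = 90.500 ms/bit
  a = 548 − 90.500 × 2.5850 = 314.061 ms
Then RT(5) = 314.061 + 90.500 × log₂ 5 = 314.061 + 90.500 × 2.3219 ≈ 524.195 ms.

524.2 ms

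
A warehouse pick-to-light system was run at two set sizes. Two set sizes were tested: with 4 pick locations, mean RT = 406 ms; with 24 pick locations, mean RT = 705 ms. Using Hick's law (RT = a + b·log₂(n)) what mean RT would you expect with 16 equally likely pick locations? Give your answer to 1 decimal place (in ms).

With log₂ n on the abscissa the relation is linear; from the two conditions:
  b = (705 − 406) / (log₂ 24 − log₂ 4) = 299 / (4.5850 − 2) = 115.669 ms/bit
  a = 406 − 115.669 × 2 = 174.662 ms
Then RT(16) = 174.662 + 115.669 × log₂ 16 = 174.662 + 115.669 × 4 ≈ 637.338 ms.

637.3 ms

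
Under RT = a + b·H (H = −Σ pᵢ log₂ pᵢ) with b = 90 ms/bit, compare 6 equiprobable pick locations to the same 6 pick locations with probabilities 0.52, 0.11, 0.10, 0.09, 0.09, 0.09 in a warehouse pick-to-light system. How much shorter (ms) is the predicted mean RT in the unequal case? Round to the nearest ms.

43 ms

Equiprobable entropy H₀ = log₂ 6 = 2.5850 bits.
Skewed entropy H = −Σ pᵢ log₂ pᵢ = 2.1110 bits.
ΔRT = b·(H₀ − H) = 90 × 0.4739 = 42.66 ms.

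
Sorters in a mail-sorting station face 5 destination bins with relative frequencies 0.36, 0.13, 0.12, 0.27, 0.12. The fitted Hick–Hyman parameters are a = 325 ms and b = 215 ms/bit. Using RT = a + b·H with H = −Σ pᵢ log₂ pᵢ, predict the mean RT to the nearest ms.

H = 0.36·log₂(1/0.36) + 0.13·log₂(1/0.13) + 0.12·log₂(1/0.12) + 0.27·log₂(1/0.27) + 0.12·log₂(1/0.12) = 2.1574 bits.
RT = 325 + 215 × 2.1574 = 788.84 ms.

789 ms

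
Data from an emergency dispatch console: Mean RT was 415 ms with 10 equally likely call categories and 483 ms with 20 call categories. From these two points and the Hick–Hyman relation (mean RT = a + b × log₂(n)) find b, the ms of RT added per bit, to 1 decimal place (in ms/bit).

The slope on a log₂ axis is (483 − 415) / (4.3219 − 3.3219) = 68.000 ms/bit.

68.0 ms/bit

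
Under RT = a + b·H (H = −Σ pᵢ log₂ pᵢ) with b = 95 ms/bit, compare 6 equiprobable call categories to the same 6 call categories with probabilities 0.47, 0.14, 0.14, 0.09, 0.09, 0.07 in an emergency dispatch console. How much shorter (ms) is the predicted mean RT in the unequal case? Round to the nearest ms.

Equiprobable entropy H₀ = log₂ 6 = 2.5850 bits.
Skewed entropy H = −Σ pᵢ log₂ pᵢ = 2.2000 bits.
ΔRT = b·(H₀ − H) = 95 × 0.3849 = 36.57 ms.

37 ms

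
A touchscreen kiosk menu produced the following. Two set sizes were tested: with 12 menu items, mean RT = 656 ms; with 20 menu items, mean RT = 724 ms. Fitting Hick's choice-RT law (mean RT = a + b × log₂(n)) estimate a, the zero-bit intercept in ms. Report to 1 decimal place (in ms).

325.2 ms

The slope on a log₂ axis is (724 − 656) / (4.3219 − 3.5850) = 92.270 ms/bit.
a = RT₁ − b·log₂ n₁ = 656 − 92.270 × 3.5850 = 325.215 ms.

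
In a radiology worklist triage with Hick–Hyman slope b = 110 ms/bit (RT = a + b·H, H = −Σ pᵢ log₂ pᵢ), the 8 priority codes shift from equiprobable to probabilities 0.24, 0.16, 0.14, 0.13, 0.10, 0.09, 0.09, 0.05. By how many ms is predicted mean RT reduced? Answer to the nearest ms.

14 ms

Equiprobable entropy H₀ = log₂ 8 = 3.0000 bits.
Skewed entropy H = −Σ pᵢ log₂ pᵢ = 2.8705 bits.
ΔRT = b·(H₀ − H) = 110 × 0.1295 = 14.24 ms.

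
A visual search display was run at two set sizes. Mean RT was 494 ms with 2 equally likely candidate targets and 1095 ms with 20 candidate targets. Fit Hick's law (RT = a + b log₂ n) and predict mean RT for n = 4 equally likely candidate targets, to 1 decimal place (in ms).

674.9 ms

RT is linear in log₂ n, so two points fix the line:
  b = (1095 − 494) / (log₂ 20 − log₂ 2) = 601 / (4.3219 − 1) = 180.919 ms/bit
  a = 494 − 180.919 × 1 = 313.081 ms
Then RT(4) = 313.081 + 180.919 × log₂ 4 = 313.081 + 180.919 × 2 ≈ 674.919 ms.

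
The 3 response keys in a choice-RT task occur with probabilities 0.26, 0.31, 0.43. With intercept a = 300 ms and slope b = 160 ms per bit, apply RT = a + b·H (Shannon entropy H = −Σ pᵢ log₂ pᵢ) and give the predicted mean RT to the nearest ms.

548 ms

Entropy contributions −pᵢ log₂ pᵢ: 0.5053, 0.5238, 0.5236; sum H = 1.5526 bits.
RT = a + bH = 300 + 160·1.5526 = 548.42 ms.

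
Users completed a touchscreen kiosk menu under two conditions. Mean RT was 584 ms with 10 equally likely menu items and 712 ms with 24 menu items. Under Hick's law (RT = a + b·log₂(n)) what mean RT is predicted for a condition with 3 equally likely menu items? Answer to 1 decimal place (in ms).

408.0 ms

RT is linear in log₂ n, so two points fix the line:
  b = (712 − 584) / (log₂ 24 − log₂ 10) = 128 / (4.5850 − 3.3219) = 101.343 ms/bit
  a = 584 − 101.343 × 3.3219 = 247.345 ms
Then RT(3) = 247.345 + 101.343 × log₂ 3 = 247.345 + 101.343 × 1.5850 ≈ 407.970 ms.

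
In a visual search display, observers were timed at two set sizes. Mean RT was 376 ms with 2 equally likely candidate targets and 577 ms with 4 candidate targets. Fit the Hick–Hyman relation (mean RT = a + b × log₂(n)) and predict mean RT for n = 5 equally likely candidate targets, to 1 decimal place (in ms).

641.7 ms

Fit slope and intercept:
  b = (577 − 376) / (log₂ 4 − log₂ 2) = 201 / (2 − 1) = 201.000 ms/bit
  a = 376 − 201.000 × 1 = 175.000 ms
Then RT(5) = 175.000 + 201.000 × log₂ 5 = 175.000 + 201.000 × 2.3219 ≈ 641.708 ms.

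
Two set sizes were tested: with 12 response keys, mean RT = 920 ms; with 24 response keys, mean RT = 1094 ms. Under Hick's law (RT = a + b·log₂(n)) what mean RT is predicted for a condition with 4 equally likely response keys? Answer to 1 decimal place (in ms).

644.2 ms

RT is linear in log₂ n, so two points fix the line:
  b = (1094 − 920) / (log₂ 24 − log₂ 12) = 174 / (4.5850 − 3.5850) = 174.000 ms/bit
  a = 920 − 174.000 × 3.5850 = 296.217 ms
Then RT(4) = 296.217 + 174.000 × log₂ 4 = 296.217 + 174.000 × 2 ≈ 644.217 ms.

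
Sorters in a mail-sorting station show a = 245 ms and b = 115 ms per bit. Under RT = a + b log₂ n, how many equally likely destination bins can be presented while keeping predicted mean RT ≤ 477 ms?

4

Information budget: (477 − 245)/115 = 2.0174 bits, so n ≤ 2^2.0174 = 4.049 → at most 4.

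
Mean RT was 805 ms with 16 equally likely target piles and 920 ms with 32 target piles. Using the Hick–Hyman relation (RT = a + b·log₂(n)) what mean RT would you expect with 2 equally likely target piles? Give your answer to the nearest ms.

460 ms

With log₂ n on the abscissa the relation is linear; from the two conditions:
  b = (920 − 805) / (log₂ 32 − log₂ 16) = 115 / (5 − 4) = 115 ms/bit
  a = 805 − 115 × 4 = 345 ms
Then RT(2) = 345 + 115 × log₂ 2 = 345 + 115 × 1 ≈ 460.000 ms.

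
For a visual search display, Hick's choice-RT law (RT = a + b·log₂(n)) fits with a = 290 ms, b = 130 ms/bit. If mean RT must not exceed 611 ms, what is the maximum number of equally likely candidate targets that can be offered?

5

130·log₂ n ≤ 611 − 290 = 321, giving log₂ n ≤ 2.4692 and n ≤ 5.537. The largest whole number is 5.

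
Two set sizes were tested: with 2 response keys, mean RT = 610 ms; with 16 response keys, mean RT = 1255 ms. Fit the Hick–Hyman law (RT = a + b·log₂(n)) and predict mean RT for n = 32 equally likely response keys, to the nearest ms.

1470 ms

RT is linear in log₂ n, so two points fix the line:
  b = (1255 − 610) / (log₂ 16 − log₂ 2) = 645 / (4 − 1) = 215 ms/bit
  a = 610 − 215 × 1 = 395 ms
Then RT(32) = 395 + 215 × log₂ 32 = 395 + 215 × 5 ≈ 1470.000 ms.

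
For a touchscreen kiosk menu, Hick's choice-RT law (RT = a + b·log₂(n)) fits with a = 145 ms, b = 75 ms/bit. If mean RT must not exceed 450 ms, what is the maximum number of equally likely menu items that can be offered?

16

75·log₂ n ≤ 450 − 145 = 305, giving log₂ n ≤ 4.0667 and n ≤ 16.757. The largest whole number is 16.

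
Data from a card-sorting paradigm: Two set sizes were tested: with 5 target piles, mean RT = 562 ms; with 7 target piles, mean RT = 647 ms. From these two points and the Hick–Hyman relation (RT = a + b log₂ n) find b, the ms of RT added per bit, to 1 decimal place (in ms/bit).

175.1 ms/bit

Slope: b = (647 − 562) / (log₂ 7 − log₂ 5) = 85/0.4854 = 175.104 ms/bit.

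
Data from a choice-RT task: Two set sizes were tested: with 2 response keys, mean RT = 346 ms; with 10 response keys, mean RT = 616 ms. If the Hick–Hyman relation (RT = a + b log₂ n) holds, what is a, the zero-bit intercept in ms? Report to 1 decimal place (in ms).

b = (RT₂ − RT₁)/(log₂ n₂ − log₂ n₁) = (616 − 346)/(3.3219 − 1) = 116.283 ms/bit.
a = RT₁ − b·log₂ n₁ = 346 − 116.283 × 1 = 229.717 ms.

229.7 ms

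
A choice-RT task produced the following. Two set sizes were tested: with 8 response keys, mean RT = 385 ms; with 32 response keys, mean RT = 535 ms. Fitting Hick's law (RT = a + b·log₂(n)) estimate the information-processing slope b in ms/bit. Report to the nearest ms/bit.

b = (RT₂ − RT₁)/(log₂ n₂ − log₂ n₁) = (535 − 385)/(5 − 3) = 75 ms/bit.

75 ms/bit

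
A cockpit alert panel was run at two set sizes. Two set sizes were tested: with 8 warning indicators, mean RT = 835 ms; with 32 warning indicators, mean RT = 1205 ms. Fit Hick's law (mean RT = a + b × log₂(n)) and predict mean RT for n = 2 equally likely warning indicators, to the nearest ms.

Solve the two-equation system in a and b:
  b = (1205 − 835) / (log₂ 32 − log₂ 8) = 370 / (5 − 3) = 185 ms/bit
  a = 835 − 185 × 3 = 280 ms
Then RT(2) = 280 + 185 × log₂ 2 = 280 + 185 × 1 ≈ 465.000 ms.

465 ms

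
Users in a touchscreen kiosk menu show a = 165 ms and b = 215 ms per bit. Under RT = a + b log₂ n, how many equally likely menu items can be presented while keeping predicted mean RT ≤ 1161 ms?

Set 165 + 215·log₂ n ≤ 1161 → log₂ n ≤ (1161 − 165)/215 = 4.6326.
So n ≤ 2^4.6326 = 24.805; the largest integer n is 24.

24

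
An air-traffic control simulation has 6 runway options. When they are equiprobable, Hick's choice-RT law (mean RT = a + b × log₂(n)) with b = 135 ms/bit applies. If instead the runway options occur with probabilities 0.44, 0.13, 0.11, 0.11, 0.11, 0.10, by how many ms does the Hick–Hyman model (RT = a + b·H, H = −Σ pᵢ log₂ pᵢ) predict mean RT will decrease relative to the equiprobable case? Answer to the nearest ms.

The RT saving is b·ΔH. Equiprobable H₀ = log₂(6) = 2.5850 bits; with the given probabilities H = 2.2868 bits.
b·(H₀ − H) = 135 × (2.5850 − 2.2868) = 40.25 ms.

40 ms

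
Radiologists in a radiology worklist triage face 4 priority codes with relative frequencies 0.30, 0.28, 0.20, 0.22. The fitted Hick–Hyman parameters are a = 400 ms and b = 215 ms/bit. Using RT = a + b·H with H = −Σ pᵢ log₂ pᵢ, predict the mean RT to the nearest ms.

Entropy contributions −pᵢ log₂ pᵢ: 0.5211, 0.5142, 0.4644, 0.4806; sum H = 1.9803 bits.
RT = a + bH = 400 + 215·1.9803 = 825.76 ms.

826 ms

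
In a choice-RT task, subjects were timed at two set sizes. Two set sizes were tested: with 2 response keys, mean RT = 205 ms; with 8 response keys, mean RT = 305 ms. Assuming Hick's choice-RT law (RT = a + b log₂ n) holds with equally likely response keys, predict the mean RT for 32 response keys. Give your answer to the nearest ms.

405 ms

With log₂ n on the abscissa the relation is linear; from the two conditions:
  b = (305 − 205) / (log₂ 8 − log₂ 2) = 100 / (3 − 1) = 50 ms/bit
  a = 205 − 50 × 1 = 155 ms
Then RT(32) = 155 + 50 × log₂ 32 = 155 + 50 × 5 ≈ 405.000 ms.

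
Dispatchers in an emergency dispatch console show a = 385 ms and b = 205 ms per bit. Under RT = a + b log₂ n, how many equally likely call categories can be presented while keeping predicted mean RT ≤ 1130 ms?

12

205·log₂ n ≤ 1130 − 385 = 745, giving log₂ n ≤ 3.6341 and n ≤ 12.416. The largest whole number is 12.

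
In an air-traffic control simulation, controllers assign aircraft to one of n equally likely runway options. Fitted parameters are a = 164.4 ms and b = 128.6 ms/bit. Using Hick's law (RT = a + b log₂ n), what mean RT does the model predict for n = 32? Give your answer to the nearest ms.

log₂(32) = 5 bits, so RT = 164.4 + 128.6 × 5 ≈ 807.400 ms.

807 ms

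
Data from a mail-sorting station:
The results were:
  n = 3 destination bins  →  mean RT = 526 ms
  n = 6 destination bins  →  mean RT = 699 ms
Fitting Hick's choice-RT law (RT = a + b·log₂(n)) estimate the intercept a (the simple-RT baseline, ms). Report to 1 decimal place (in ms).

251.8 ms

b = (RT₂ − RT₁)/(log₂ n₂ − log₂ n₁) = (699 − 526)/(2.5850 − 1.5850) = 173.000 ms/bit.
Intercept: a = 526 − 173.000·log₂(3) = 251.801 ms.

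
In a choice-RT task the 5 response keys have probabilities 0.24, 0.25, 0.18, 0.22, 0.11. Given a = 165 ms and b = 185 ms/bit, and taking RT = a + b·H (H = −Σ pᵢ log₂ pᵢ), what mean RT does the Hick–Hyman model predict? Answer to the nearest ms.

585 ms

Entropy contributions −pᵢ log₂ pᵢ: 0.4941, 0.5000, 0.4453, 0.4806, 0.3503; sum H = 2.2703 bits.
RT = a + bH = 165 + 185·2.2703 = 585.01 ms.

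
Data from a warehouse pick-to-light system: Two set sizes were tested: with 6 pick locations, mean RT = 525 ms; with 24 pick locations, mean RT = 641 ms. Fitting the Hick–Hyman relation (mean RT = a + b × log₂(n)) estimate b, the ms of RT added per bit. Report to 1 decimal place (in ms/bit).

The slope on a log₂ axis is (641 − 525) / (4.5850 − 2.5850) = 58.000 ms/bit.

58.0 ms/bit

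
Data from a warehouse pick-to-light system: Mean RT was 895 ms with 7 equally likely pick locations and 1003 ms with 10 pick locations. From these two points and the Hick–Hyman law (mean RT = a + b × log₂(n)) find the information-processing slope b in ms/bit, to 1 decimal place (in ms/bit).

209.9 ms/bit

b = (RT₂ − RT₁)/(log₂ n₂ − log₂ n₁) = (1003 − 895)/(3.3219 − 2.8074) = 209.883 ms/bit.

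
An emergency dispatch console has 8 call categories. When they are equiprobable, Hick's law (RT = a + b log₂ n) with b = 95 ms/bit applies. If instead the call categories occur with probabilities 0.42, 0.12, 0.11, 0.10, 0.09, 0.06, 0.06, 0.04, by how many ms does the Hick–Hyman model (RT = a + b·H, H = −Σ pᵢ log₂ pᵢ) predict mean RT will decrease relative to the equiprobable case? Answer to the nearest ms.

42 ms

Equiprobable entropy H₀ = log₂ 8 = 3.0000 bits.
Skewed entropy H = −Σ pᵢ log₂ pᵢ = 2.5607 bits.
ΔRT = b·(H₀ − H) = 95 × 0.4393 = 41.74 ms.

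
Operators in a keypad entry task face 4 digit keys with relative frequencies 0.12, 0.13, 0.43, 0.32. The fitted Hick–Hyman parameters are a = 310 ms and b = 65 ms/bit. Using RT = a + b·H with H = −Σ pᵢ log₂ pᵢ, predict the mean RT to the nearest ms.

Entropy contributions −pᵢ log₂ pᵢ: 0.3671, 0.3826, 0.5236, 0.5260; sum H = 1.7993 bits.
RT = a + bH = 310 + 65·1.7993 = 426.96 ms.

427 ms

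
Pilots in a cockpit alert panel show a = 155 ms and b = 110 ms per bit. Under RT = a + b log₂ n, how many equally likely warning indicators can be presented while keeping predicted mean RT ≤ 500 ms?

Set 155 + 110·log₂ n ≤ 500 → log₂ n ≤ (500 − 155)/110 = 3.1364.
So n ≤ 2^3.1364 = 8.793; the largest integer n is 8.

8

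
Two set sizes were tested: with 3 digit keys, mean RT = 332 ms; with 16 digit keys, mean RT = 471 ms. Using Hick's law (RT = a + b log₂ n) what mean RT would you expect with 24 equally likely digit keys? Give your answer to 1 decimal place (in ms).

With log₂ n on the abscissa the relation is linear; from the two conditions:
  b = (471 − 332) / (log₂ 16 − log₂ 3) = 139 / (4 − 1.5850) = 57.556 ms/bit
  a = 332 − 57.556 × 1.5850 = 240.776 ms
Then RT(24) = 240.776 + 57.556 × log₂ 24 = 240.776 + 57.556 × 4.5850 ≈ 504.668 ms.

504.7 ms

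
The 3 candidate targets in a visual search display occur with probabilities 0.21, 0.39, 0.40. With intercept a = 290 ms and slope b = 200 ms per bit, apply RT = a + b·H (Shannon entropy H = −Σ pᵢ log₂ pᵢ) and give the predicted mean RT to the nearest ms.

H = 0.21·log₂(1/0.21) + 0.39·log₂(1/0.39) + 0.40·log₂(1/0.40) = 1.5314 bits.
RT = 290 + 200 × 1.5314 = 596.28 ms.

596 ms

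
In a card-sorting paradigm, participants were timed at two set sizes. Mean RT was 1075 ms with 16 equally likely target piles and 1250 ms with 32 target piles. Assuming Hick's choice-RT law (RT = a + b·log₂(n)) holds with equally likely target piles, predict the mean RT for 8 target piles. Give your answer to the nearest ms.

Solve the two-equation system in a and b:
  b = (1250 − 1075) / (log₂ 32 − log₂ 16) = 175 / (5 − 4) = 175 ms/bit
  a = 1075 − 175 × 4 = 375 ms
Then RT(8) = 375 + 175 × log₂ 8 = 375 + 175 × 3 ≈ 900.000 ms.

900 ms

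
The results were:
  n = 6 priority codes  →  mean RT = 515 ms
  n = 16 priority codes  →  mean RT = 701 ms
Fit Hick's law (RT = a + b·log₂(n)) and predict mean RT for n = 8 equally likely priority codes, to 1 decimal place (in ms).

569.6 ms

Solve the two-equation system in a and b:
  b = (701 − 515) / (log₂ 16 − log₂ 6) = 186 / (4 − 2.5850) = 131.445 ms/bit
  a = 515 − 131.445 × 2.5850 = 175.219 ms
Then RT(8) = 175.219 + 131.445 × log₂ 8 = 175.219 + 131.445 × 3 ≈ 569.555 ms.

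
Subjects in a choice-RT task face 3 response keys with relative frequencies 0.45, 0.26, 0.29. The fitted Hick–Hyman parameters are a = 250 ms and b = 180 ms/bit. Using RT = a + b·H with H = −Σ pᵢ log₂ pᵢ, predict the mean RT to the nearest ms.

527 ms

Entropy contributions −pᵢ log₂ pᵢ: 0.5184, 0.5053, 0.5179; sum H = 1.5416 bits.
RT = a + bH = 250 + 180·1.5416 = 527.49 ms.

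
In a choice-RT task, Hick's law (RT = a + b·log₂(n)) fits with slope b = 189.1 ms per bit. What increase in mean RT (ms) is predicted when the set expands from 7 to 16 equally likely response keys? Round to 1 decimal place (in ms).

225.5 ms

The intercept a cancels: ΔRT = b·(log₂ n₂ − log₂ n₁) = b·log₂(n₂/n₁).
log₂(16) − log₂(7) = 4 − 2.8074 = 1.1926.
ΔRT = 189.1 × 1.1926 = 225.529 ms.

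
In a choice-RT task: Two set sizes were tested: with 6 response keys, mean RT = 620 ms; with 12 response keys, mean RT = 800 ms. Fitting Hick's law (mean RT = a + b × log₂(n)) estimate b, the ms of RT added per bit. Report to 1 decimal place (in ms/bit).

180.0 ms/bit

Slope: b = (800 − 620) / (log₂ 12 − log₂ 6) = 180/1.0000 = 180.000 ms/bit.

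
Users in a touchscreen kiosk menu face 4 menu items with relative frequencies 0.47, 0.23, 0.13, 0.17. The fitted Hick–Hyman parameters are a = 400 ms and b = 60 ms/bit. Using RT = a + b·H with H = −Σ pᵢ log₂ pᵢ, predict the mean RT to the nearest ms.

509 ms

H = 0.47·log₂(1/0.47) + 0.23·log₂(1/0.23) + 0.13·log₂(1/0.13) + 0.17·log₂(1/0.17) = 1.8169 bits.
RT = 400 + 60 × 1.8169 = 509.01 ms.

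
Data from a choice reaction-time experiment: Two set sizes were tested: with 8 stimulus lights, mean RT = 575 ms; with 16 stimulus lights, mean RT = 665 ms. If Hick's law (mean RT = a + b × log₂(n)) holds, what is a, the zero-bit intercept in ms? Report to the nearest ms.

Slope: b = (665 − 575) / (log₂ 16 − log₂ 8) = 90/1.0000 = 90 ms/bit.
Intercept: a = 575 − 90·log₂(8) = 305.000 ms.

305 ms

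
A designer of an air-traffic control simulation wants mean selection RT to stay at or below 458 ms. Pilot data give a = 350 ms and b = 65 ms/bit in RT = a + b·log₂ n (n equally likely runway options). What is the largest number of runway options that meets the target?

3

65·log₂ n ≤ 458 − 350 = 108, giving log₂ n ≤ 1.6615 and n ≤ 3.164. The largest whole number is 3.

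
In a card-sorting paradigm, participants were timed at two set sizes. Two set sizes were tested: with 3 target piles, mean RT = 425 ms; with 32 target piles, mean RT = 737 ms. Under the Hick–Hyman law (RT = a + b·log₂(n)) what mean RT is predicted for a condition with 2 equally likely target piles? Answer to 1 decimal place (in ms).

Solve the two-equation system in a and b:
  b = (737 − 425) / (log₂ 32 − log₂ 3) = 312 / (5 − 1.5850) = 91.361 ms/bit
  a = 425 − 91.361 × 1.5850 = 280.197 ms
Then RT(2) = 280.197 + 91.361 × log₂ 2 = 280.197 + 91.361 × 1 ≈ 371.557 ms.

371.6 ms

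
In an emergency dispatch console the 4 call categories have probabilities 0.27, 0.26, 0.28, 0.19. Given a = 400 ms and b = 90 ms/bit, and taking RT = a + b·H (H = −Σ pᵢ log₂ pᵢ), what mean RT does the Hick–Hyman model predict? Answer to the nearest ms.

579 ms

H = 0.27·log₂(1/0.27) + 0.26·log₂(1/0.26) + 0.28·log₂(1/0.28) + 0.19·log₂(1/0.19) = 1.9848 bits.
RT = 400 + 90 × 1.9848 = 578.63 ms.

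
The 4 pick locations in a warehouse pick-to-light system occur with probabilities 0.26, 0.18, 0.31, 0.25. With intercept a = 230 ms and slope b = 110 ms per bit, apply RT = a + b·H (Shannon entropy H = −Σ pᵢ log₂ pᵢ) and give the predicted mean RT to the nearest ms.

447 ms

Entropy contributions −pᵢ log₂ pᵢ: 0.5053, 0.4453, 0.5238, 0.5000; sum H = 1.9744 bits.
RT = a + bH = 230 + 110·1.9744 = 447.18 ms.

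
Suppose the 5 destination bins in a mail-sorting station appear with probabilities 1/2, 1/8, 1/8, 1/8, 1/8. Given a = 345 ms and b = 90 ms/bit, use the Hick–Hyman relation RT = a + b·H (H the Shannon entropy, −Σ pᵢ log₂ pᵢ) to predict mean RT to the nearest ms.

H = −Σ pᵢ log₂ pᵢ = 0.5·1 + 0.125·3 + 0.125·3 + 0.125·3 + 0.125·3 = 2.000 bits.
RT = 345 + 90 × 2.000 = 525.00 ms.

525 ms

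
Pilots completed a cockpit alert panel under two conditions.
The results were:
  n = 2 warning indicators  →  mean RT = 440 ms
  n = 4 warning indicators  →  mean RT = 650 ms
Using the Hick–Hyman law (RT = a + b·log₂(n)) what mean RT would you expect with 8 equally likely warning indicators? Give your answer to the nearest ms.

RT is linear in log₂ n, so two points fix the line:
  b = (650 − 440) / (log₂ 4 − log₂ 2) = 210 / (2 − 1) = 210 ms/bit
  a = 440 − 210 × 1 = 230 ms
Then RT(8) = 230 + 210 × log₂ 8 = 230 + 210 × 3 ≈ 860.000 ms.

860 ms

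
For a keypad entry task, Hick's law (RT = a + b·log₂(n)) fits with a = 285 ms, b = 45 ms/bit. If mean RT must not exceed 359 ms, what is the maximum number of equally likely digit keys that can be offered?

3

Information budget: (359 − 285)/45 = 1.6444 bits, so n ≤ 2^1.6444 = 3.126 → at most 3.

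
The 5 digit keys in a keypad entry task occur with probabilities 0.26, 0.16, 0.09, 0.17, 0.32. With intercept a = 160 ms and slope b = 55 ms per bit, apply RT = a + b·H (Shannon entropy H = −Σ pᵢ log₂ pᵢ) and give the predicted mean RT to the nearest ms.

281 ms

Entropy contributions −pᵢ log₂ pᵢ: 0.5053, 0.4230, 0.3127, 0.4346, 0.5260; sum H = 2.2016 bits.
RT = a + bH = 160 + 55·2.2016 = 281.09 ms.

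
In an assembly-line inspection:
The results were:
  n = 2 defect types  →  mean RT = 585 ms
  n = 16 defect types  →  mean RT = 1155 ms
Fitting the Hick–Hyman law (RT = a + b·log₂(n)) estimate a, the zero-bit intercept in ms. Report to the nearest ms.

The slope on a log₂ axis is (1155 − 585) / (4 − 1) = 190 ms/bit.
a = RT₁ − b·log₂ n₁ = 585 − 190 × 1 = 395.000 ms.

395 ms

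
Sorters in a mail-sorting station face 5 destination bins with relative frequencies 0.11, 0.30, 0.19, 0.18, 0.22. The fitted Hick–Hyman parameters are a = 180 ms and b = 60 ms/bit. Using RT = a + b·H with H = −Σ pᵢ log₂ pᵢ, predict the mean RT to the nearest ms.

315 ms

Entropy contributions −pᵢ log₂ pᵢ: 0.3503, 0.5211, 0.4552, 0.4453, 0.4806; sum H = 2.2525 bits.
RT = a + bH = 180 + 60·2.2525 = 315.15 ms.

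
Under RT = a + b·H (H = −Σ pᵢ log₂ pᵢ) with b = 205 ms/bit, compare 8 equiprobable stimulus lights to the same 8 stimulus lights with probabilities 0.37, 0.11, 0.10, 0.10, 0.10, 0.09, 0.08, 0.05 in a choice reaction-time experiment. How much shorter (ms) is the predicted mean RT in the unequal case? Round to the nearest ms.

Equiprobable entropy H₀ = log₂ 8 = 3.0000 bits.
Skewed entropy H = −Σ pᵢ log₂ pᵢ = 2.6979 bits.
ΔRT = b·(H₀ − H) = 205 × 0.3021 = 61.94 ms.

62 ms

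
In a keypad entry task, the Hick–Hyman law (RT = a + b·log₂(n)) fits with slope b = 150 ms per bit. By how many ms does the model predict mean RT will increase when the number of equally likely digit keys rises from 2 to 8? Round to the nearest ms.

300 ms

ΔRT = (a + b log₂ n₂) − (a + b log₂ n₁) = b·(log₂ n₂ − log₂ n₁).
log₂(8) − log₂(2) = log₂(8/2) = log₂(4) = 2.
ΔRT = 150 × 2.0000 = 300.000 ms.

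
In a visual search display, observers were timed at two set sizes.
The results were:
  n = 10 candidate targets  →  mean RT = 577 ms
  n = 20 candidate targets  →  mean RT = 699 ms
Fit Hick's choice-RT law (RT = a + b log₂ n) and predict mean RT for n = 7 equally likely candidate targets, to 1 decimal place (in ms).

514.2 ms

Solve the two-equation system in a and b:
  b = (699 − 577) / (log₂ 20 − log₂ 10) = 122 / (4.3219 − 3.3219) = 122.000 ms/bit
  a = 577 − 122.000 × 3.3219 = 171.725 ms
Then RT(7) = 171.725 + 122.000 × log₂ 7 = 171.725 + 122.000 × 2.8074 ≈ 514.222 ms.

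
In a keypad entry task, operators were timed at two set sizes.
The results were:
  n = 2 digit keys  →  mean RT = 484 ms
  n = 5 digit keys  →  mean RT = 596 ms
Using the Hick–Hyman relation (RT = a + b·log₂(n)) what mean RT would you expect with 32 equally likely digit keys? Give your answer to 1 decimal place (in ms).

Fit slope and intercept:
  b = (596 − 484) / (log₂ 5 − log₂ 2) = 112 / (2.3219 − 1) = 84.725 ms/bit
  a = 484 − 84.725 × 1 = 399.275 ms
Then RT(32) = 399.275 + 84.725 × log₂ 32 = 399.275 + 84.725 × 5 ≈ 822.899 ms.

822.9 ms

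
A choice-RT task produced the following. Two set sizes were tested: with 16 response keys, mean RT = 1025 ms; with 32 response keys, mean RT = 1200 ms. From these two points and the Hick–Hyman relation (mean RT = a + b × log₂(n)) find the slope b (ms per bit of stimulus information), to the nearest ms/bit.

The slope on a log₂ axis is (1200 − 1025) / (5 − 4) = 175 ms/bit.

175 ms/bit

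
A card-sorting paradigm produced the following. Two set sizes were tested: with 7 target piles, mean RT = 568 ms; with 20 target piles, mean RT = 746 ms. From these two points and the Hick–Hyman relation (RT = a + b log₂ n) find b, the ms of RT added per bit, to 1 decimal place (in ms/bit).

The slope on a log₂ axis is (746 − 568) / (4.3219 − 2.8074) = 117.525 ms/bit.

117.5 ms/bit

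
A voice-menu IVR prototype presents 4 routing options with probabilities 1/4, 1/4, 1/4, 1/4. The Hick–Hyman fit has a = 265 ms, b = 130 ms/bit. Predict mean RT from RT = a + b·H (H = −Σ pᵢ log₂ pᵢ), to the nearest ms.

H = −Σ pᵢ log₂ pᵢ = 0.25·2 + 0.25·2 + 0.25·2 + 0.25·2 = 2.000 bits.
RT = 265 + 130 × 2.000 = 525.00 ms.

525 ms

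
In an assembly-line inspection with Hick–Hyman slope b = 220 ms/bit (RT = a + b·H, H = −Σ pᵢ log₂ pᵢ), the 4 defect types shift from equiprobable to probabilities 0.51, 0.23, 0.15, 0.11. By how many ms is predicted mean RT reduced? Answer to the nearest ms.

The RT saving is b·ΔH. Equiprobable H₀ = log₂(4) = 2.0000 bits; with the given probabilities H = 1.7439 bits.
b·(H₀ − H) = 220 × (2.0000 − 1.7439) = 56.34 ms.

56 ms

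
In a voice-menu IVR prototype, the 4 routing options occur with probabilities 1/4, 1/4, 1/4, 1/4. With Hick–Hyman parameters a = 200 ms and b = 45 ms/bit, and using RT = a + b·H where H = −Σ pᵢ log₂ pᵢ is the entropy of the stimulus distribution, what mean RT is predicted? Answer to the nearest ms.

290 ms

H = −Σ pᵢ log₂ pᵢ = 0.25·2 + 0.25·2 + 0.25·2 + 0.25·2 = 2.000 bits.
RT = 200 + 45 × 2.000 = 290.00 ms.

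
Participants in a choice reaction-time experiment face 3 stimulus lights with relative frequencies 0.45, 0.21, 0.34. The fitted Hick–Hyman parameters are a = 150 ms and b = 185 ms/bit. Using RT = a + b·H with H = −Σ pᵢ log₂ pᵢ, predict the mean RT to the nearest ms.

Entropy contributions −pᵢ log₂ pᵢ: 0.5184, 0.4728, 0.5292; sum H = 1.5204 bits.
RT = a + bH = 150 + 185·1.5204 = 431.27 ms.

431 ms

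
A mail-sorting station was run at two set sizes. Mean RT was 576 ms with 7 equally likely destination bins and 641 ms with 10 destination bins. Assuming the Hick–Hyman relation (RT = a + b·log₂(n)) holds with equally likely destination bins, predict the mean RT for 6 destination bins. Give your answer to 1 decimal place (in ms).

547.9 ms

With log₂ n on the abscissa the relation is linear; from the two conditions:
  b = (641 − 576) / (log₂ 10 − log₂ 7) = 65 / (3.3219 − 2.8074) = 126.318 ms/bit
  a = 576 − 126.318 × 2.8074 = 221.380 ms
Then RT(6) = 221.380 + 126.318 × log₂ 6 = 221.380 + 126.318 × 2.5850 ≈ 547.908 ms.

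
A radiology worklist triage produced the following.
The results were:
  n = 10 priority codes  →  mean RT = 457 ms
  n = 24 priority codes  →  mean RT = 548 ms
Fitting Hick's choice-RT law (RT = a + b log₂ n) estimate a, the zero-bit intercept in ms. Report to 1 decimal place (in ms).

The slope on a log₂ axis is (548 − 457) / (4.5850 − 3.3219) = 72.049 ms/bit.
a = RT₁ − b·log₂ n₁ = 457 − 72.049 × 3.3219 = 217.659 ms.

217.7 ms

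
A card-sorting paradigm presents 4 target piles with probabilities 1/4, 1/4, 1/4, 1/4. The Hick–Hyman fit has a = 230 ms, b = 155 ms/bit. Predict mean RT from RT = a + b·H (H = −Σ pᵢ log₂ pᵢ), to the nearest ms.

H = −Σ pᵢ log₂ pᵢ = 0.25·2 + 0.25·2 + 0.25·2 + 0.25·2 = 2.000 bits.
RT = 230 + 155 × 2.000 = 540.00 ms.

540 ms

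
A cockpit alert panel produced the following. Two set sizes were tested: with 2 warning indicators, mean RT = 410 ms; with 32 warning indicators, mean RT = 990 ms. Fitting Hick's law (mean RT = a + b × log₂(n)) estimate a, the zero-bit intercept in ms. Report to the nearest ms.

Slope: b = (990 − 410) / (log₂ 32 − log₂ 2) = 580/4.0000 = 145 ms/bit.
Intercept: a = 410 − 145·log₂(2) = 265.000 ms.

265 ms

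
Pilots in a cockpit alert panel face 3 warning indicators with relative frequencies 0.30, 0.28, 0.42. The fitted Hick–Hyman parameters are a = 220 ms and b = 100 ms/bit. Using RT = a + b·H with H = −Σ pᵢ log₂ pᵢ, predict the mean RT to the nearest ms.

Entropy contributions −pᵢ log₂ pᵢ: 0.5211, 0.5142, 0.5256; sum H = 1.5610 bits.
RT = a + bH = 220 + 100·1.5610 = 376.10 ms.

376 ms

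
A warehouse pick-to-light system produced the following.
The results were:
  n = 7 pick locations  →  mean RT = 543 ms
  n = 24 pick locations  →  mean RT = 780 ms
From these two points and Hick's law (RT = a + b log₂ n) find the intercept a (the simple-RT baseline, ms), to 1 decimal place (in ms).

Slope: b = (780 − 543) / (log₂ 24 − log₂ 7) = 237/1.7776 = 133.325 ms/bit.
a = RT₁ − b·log₂ n₁ = 543 − 133.325 × 2.8074 = 168.709 ms.

168.7 ms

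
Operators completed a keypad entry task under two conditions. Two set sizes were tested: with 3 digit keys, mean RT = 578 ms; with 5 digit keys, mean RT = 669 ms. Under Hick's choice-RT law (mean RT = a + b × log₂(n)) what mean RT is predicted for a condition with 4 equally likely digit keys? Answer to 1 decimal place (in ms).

629.2 ms

With log₂ n on the abscissa the relation is linear; from the two conditions:
  b = (669 − 578) / (log₂ 5 − log₂ 3) = 91 / (2.3219 − 1.5850) = 123.479 ms/bit
  a = 578 − 123.479 × 1.5850 = 382.290 ms
Then RT(4) = 382.290 + 123.479 × log₂ 4 = 382.290 + 123.479 × 2 ≈ 629.249 ms.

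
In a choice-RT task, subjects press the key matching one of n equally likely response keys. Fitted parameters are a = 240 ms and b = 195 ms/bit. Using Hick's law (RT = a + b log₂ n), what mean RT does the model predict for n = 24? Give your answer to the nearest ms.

log₂(24) = 4.5850 bits, so RT = 240 + 195 × 4.5850 ≈ 1134.068 ms.

1134 ms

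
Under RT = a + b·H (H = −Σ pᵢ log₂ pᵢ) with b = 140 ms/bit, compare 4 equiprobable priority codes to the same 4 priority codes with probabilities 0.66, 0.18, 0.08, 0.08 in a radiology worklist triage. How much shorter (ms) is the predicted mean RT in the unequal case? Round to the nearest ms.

The RT saving is b·ΔH. Equiprobable H₀ = log₂(4) = 2.0000 bits; with the given probabilities H = 1.4240 bits.
b·(H₀ − H) = 140 × (2.0000 − 1.4240) = 80.64 ms.

81 ms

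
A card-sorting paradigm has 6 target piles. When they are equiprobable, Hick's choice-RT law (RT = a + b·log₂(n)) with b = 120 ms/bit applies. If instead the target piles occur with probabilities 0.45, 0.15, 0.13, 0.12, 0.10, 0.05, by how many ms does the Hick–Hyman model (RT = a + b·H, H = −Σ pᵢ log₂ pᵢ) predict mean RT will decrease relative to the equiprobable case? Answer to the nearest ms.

Equiprobable entropy H₀ = log₂ 6 = 2.5850 bits.
Skewed entropy H = −Σ pᵢ log₂ pᵢ = 2.2269 bits.
ΔRT = b·(H₀ − H) = 120 × 0.3580 = 42.96 ms.

43 ms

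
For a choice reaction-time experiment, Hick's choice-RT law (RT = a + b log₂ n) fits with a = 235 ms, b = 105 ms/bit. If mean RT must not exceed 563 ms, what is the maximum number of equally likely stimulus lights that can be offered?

Information budget: (563 − 235)/105 = 3.1238 bits, so n ≤ 2^3.1238 = 8.717 → at most 8.

8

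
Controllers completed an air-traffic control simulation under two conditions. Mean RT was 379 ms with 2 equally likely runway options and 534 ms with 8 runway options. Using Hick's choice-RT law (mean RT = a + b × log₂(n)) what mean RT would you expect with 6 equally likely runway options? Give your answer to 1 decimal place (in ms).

501.8 ms

Fit slope and intercept:
  b = (534 − 379) / (log₂ 8 − log₂ 2) = 155 / (3 − 1) = 77.500 ms/bit
  a = 379 − 77.500 × 1 = 301.500 ms
Then RT(6) = 301.500 + 77.500 × log₂ 6 = 301.500 + 77.500 × 2.5850 ≈ 501.835 ms.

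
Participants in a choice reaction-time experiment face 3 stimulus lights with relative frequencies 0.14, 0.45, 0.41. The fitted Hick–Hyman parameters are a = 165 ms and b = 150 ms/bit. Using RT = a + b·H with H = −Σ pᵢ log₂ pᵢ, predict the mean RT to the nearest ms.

381 ms

H = 0.14·log₂(1/0.14) + 0.45·log₂(1/0.45) + 0.41·log₂(1/0.41) = 1.4429 bits.
RT = 165 + 150 × 1.4429 = 381.43 ms.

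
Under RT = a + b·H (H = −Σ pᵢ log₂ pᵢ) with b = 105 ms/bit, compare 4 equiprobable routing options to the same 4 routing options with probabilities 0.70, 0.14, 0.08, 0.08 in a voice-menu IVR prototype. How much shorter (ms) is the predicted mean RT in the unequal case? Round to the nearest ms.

69 ms

The RT saving is b·ΔH. Equiprobable H₀ = log₂(4) = 2.0000 bits; with the given probabilities H = 1.3403 bits.
b·(H₀ − H) = 105 × (2.0000 − 1.3403) = 69.27 ms.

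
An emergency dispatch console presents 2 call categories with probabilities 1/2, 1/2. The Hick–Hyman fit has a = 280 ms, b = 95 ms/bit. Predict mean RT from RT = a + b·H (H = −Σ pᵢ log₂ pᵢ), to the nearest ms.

Each term −pᵢ log₂ pᵢ: 0.5·1 + 0.5·1; summed, H = 1.000 bits.
Mean RT = a + bH = 280 + 95·1.000 = 375.00 ms.

375 ms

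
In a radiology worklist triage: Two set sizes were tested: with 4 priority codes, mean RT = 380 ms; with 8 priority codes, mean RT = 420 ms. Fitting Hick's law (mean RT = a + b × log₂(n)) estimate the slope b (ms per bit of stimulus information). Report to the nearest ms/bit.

The slope on a log₂ axis is (420 − 380) / (3 − 2) = 40 ms/bit.

40 ms/bit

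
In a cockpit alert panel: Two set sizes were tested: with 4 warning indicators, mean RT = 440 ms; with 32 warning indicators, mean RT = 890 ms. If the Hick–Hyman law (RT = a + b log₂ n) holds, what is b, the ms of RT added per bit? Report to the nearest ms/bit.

150 ms/bit

The slope on a log₂ axis is (890 − 440) / (5 − 2) = 150 ms/bit.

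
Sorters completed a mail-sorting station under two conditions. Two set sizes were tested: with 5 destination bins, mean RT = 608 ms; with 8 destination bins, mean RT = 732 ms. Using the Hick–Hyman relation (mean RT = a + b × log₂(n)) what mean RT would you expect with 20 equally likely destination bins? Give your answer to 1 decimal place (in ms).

973.7 ms

Solve the two-equation system in a and b:
  b = (732 − 608) / (log₂ 8 − log₂ 5) = 124 / (3 − 2.3219) = 182.871 ms/bit
  a = 608 − 182.871 × 2.3219 = 183.386 ms
Then RT(20) = 183.386 + 182.871 × log₂ 20 = 183.386 + 182.871 × 4.3219 ≈ 973.743 ms.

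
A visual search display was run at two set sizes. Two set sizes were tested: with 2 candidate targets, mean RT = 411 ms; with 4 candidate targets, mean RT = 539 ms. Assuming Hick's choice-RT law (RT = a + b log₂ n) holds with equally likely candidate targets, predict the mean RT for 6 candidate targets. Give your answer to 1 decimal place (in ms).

RT is linear in log₂ n, so two points fix the line:
  b = (539 − 411) / (log₂ 4 − log₂ 2) = 128 / (2 − 1) = 128.000 ms/bit
  a = 411 − 128.000 × 1 = 283.000 ms
Then RT(6) = 283.000 + 128.000 × log₂ 6 = 283.000 + 128.000 × 2.5850 ≈ 613.875 ms.

613.9 ms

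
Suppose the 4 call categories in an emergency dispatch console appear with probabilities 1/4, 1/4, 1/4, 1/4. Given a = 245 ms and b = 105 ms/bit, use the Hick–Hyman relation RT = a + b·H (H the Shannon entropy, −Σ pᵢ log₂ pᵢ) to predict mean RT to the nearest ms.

455 ms

H = −Σ pᵢ log₂ pᵢ = 0.25·2 + 0.25·2 + 0.25·2 + 0.25·2 = 2.000 bits.
RT = 245 + 105 × 2.000 = 455.00 ms.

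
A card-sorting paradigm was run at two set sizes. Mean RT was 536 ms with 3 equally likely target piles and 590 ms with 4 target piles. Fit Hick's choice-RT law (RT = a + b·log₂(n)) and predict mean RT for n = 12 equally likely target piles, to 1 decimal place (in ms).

796.2 ms

Fit slope and intercept:
  b = (590 − 536) / (log₂ 4 − log₂ 3) = 54 / (2 − 1.5850) = 130.109 ms/bit
  a = 536 − 130.109 × 1.5850 = 329.783 ms
Then RT(12) = 329.783 + 130.109 × log₂ 12 = 329.783 + 130.109 × 3.5850 ≈ 796.217 ms.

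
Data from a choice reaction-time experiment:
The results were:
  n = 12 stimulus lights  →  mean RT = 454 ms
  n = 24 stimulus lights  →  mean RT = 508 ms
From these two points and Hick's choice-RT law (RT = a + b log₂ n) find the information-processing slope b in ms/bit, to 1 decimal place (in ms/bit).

54.0 ms/bit

b = (RT₂ − RT₁)/(log₂ n₂ − log₂ n₁) = (508 − 454)/(4.5850 − 3.5850) = 54.000 ms/bit.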